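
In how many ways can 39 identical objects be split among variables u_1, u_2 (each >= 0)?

Stars and bars with 39 stars and 1 bars:
C(39+2-1, 2-1) = C(40,1).

Final answer: C(40,1) = 40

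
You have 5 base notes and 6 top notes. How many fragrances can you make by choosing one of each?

By the multiplication principle: 5 x 6.

Final answer: 30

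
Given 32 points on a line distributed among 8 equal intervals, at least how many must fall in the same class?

By pigeonhole with 32 objects and 8 categories: ceiling(32/8).

Final answer: 4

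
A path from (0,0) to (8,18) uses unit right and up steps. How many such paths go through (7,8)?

Paths (0,0)->(7,8): C(15,8) = 6435.
Paths (7,8)->(8,18): C(11,10) = 11.
By multiplication principle: 6435 x 11.

Final answer: 70785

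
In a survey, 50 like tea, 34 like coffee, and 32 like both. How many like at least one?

|A union B| = |A| + |B| - |A intersect B| = 50 + 34 - 32.

Final answer: 52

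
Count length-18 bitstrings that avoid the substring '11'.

A valid string ends in 0 (append to any length-(n-1) valid string) or in 01 (append to any length-(n-2) valid string), so a(n) = a(n-1) + a(n-2) with a(1)=2, a(2)=3.
Computing successive values: a(1)=2, a(2)=3, a(3)=5, a(4)=8, a(5)=13, a(6)=21, a(7)=34, a(8)=55, a(9)=89, a(10)=144, a(11)=233, a(12)=377, a(13)=610, a(14)=987, a(15)=1597, a(16)=2584, a(17)=4181, a(18)=6765.

Final answer: 6765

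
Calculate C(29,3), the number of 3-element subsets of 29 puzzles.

C(29,3) = 29!/(3! x 26!).

Final answer: \binom{29}{3} = 3654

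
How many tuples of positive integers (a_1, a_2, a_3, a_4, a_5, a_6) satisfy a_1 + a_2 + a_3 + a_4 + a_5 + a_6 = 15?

Substitute a'_i = a_i - 1 (so a'_i >= 0). Then sum a'_i = 15 - 6 = 9.
Stars and bars: C(9+6-1, 6-1) = C(14,5).

Final answer: C(14,5) = 2002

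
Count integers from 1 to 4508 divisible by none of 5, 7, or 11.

|div by 5|=901, |div by 7|=644, |div by 11|=409.
|div by 5&7|=128, |div by 5&11|=81, |div by 7&11|=58, |div by all|=11.
By inclusion-exclusion, divisible by at least one: 901+644+409-128-81-58+11 = 1698.
Not divisible by any: 4508 - 1698.

Final answer: 2810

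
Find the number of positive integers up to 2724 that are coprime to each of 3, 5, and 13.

|div by 3|=908, |div by 5|=544, |div by 13|=209.
|div by 3&5|=181, |div by 3&13|=69, |div by 5&13|=41, |div by all|=13.
By inclusion-exclusion, divisible by at least one: 908+544+209-181-69-41+13 = 1383.
Not divisible by any: 2724 - 1383.

Final answer: 1341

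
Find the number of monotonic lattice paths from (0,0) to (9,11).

Each path has 9 right steps and 11 up steps in some order (20 steps total).
Choose which 11 of the 20 steps are up: C(20,11).

Final answer: C(20,11) = 167960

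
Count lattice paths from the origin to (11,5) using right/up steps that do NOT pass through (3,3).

Total paths to (11,5): C(16,5) = 4368.
Paths through (3,3): C(6,3) x C(10,2) = 900.
Avoiding (3,3): 4368 - 900.

Final answer: 3468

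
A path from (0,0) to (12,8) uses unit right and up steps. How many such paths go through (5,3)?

Paths (0,0)->(5,3): C(8,3) = 56.
Paths (5,3)->(12,8): C(12,5) = 792.
By multiplication principle: 56 x 792.

Final answer: 44352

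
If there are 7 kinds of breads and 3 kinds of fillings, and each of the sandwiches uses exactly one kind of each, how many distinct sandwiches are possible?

By the multiplication principle: 7 x 3.

Final answer: 21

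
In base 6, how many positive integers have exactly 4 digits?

These are the integers in [6^3, 6^4), so the count is 6^4 - 6^3 = 5 x 6^3.

Final answer: 1080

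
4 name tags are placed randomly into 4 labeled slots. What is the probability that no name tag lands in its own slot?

Use the recurrence D(n) = (n-1)(D(n-1) + D(n-2)) with D(0)=1, D(1)=0.
Building up: D(2)=1, D(3)=2, D(4)=9.
Total arrangements: 4! = 24.
Probability = D(4)/4! = 3/8.

Final answer: D(4)/4! = 9/24 = 0.375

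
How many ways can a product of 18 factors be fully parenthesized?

This is counted by the nth Catalan number C_n. Here n = 18 - 1 = 17.
C_n = (2n)!/(n!(n+1)!), so C_{17} = 34!/(17! x 18!) = C(34,17)/18 = 2333606220/18.

Final answer: C_{17} = 129644790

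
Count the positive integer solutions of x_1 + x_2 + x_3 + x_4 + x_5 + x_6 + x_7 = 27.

Substitute x'_i = x_i - 1 (so x'_i >= 0). Then sum x'_i = 27 - 7 = 20.
Stars and bars: C(20+7-1, 7-1) = C(26,6).

Final answer: C(26,6) = 230230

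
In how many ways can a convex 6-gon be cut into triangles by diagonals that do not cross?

The structures are counted by the Catalan number C_n. Here n = 6 - 2 = 4.
Using C_0 = 1 and C_(k+1) = C_k x 2(2k+1)/(k+2), build up term by term: C_1=1, C_2=2, C_3=5, C_4=14.

Final answer: C_{4} = 14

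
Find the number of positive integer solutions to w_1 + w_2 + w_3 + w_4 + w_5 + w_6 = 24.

Substitute w'_i = w_i - 1 (so w'_i >= 0). Then sum w'_i = 24 - 6 = 18.
Stars and bars: C(18+6-1, 6-1) = C(23,5).

Final answer: C(23,5) = 33649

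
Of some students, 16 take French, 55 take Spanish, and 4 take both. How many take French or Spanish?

|A union B| = |A| + |B| - |A intersect B| = 16 + 55 - 4.

Final answer: 67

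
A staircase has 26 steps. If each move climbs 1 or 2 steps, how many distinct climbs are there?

Let f(n) count the ways. The last step is size 1 or 2, so f(n) = f(n-1) + f(n-2) with f(1)=1, f(2)=2.
Building up term by term: f(1)=1, f(2)=2, f(3)=3, f(4)=5, f(5)=8, f(6)=13, f(7)=21, f(8)=34, f(9)=55, f(10)=89, f(11)=144, f(12)=233, f(13)=377, f(14)=610, f(15)=987, f(16)=1597, f(17)=2584, f(18)=4181, f(19)=6765, f(20)=10946, f(21)=17711, f(22)=28657, f(23)=46368, f(24)=75025, f(25)=121393, f(26)=196418.

Final answer: 196418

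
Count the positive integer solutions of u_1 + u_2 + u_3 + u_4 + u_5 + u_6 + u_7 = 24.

Substitute u'_i = u_i - 1 (so u'_i >= 0). Then sum u'_i = 24 - 7 = 17.
Stars and bars: C(17+7-1, 7-1) = C(23,6).

Final answer: C(23,6) = 100947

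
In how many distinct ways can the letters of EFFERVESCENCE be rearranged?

Letters (C:2, E:5, F:2, N:1, R:1, S:1, V:1). Total letters: 13.
Permutations = 13!/(5! x 2! x 2!).

Final answer: 12972960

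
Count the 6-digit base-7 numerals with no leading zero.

These are the integers in [7^5, 7^6), so the count is 7^6 - 7^5 = 6 x 7^5.

Final answer: 100842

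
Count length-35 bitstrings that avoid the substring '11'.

Classify by the final bit: ...0 gives a(n-1) strings, ...01 gives a(n-2) strings. Thus a(n) = a(n-1) + a(n-2) with a(1)=2, a(2)=3.
Iterating the recurrence: a(1)=2, a(2)=3, a(3)=5, a(4)=8, a(5)=13, a(6)=21, a(7)=34, a(8)=55, a(9)=89, a(10)=144, a(11)=233, a(12)=377, a(13)=610, a(14)=987, a(15)=1597, a(16)=2584, a(17)=4181, a(18)=6765, a(19)=10946, a(20)=17711, a(21)=28657, a(22)=46368, a(23)=75025, a(24)=121393, a(25)=196418, a(26)=317811, a(27)=514229, a(28)=832040, a(29)=1346269, a(30)=2178309, a(31)=3524578, a(32)=5702887, a(33)=9227465, a(34)=14930352, a(35)=24157817.

Final answer: 24157817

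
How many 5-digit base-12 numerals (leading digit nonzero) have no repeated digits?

First digit: 11 (nonzero). Second: 11 (not first). Third: 10, etc.
Total: 11 x 11 x 10 x 9 x 8.

Final answer: 87120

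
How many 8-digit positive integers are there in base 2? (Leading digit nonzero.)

Leading digit: 1 options (nonzero). Other 7 digit(s): 2 options each.
Total: 1 x 2^7.

Final answer: 128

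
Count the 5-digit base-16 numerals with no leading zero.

Leading digit: 15 options (nonzero). Other 4 digit(s): 16 options each.
Total: 15 x 16^4.

Final answer: 983040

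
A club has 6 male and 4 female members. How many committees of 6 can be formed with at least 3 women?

Sum over valid woman counts:
C(4,3)C(6,3) = 80
C(4,4)C(6,2) = 15
Total: 80 + 15.

Final answer: 95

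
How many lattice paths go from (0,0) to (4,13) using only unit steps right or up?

Each path has 4 right steps and 13 up steps in some order (17 steps total).
Choose which 13 of the 17 steps are up: C(17,13).

Final answer: C(17,13) = 2380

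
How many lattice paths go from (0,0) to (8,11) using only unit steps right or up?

Each path has 8 right steps and 11 up steps in some order (19 steps total).
Choose which 11 of the 19 steps are up: C(19,11).

Final answer: C(19,11) = 75582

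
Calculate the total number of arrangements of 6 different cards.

The number of ways to arrange 6 distinct objects is 6!.

Final answer: 6! = 720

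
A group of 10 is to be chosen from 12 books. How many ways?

C(12,10) = 12!/(10! x 2!).

Final answer: \binom{12}{10} = 66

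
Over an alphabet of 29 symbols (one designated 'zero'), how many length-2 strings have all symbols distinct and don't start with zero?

First digit: 28 (nonzero). Second: 28 (not first). Third: 27, etc.
Total: 28 x 28.

Final answer: 784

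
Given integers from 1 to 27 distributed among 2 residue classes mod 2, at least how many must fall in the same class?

By pigeonhole with 27 objects and 2 categories: ceiling(27/2).

Final answer: 14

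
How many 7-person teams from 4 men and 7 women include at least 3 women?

Sum over valid woman counts:
C(7,3)C(4,4) = 35
C(7,4)C(4,3) = 140
C(7,5)C(4,2) = 126
C(7,6)C(4,1) = 28
C(7,7)C(4,0) = 1
Total: 35 + 140 + 126 + 28 + 1.

Final answer: 330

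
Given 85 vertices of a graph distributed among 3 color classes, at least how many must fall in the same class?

By pigeonhole with 85 objects and 3 categories: ceiling(85/3).

Final answer: 29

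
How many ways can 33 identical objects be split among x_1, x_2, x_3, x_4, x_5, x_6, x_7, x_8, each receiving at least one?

Substitute x'_i = x_i - 1 (so x'_i >= 0). Then sum x'_i = 33 - 8 = 25.
Stars and bars: C(25+8-1, 8-1) = C(32,7).

Final answer: C(32,7) = 3365856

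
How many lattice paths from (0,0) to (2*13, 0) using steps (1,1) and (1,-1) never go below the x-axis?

Total monotonic paths to (13,13): C(26,13) = 10400600.
A path is bad iff it touches y = x + 1; reflecting its initial segment maps bad paths bijectively onto all paths to (12,14), of which there are C(26,14) = 9657700.
Valid Dyck paths: 10400600 - 9657700.
(This is the Catalan number C_{13}.)

Final answer: C_{13} = 742900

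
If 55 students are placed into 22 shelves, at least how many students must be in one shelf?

By the pigeonhole principle: ceiling(55/22).

Final answer: 3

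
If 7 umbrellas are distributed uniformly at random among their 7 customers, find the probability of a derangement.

D(n) = (n-1)(D(n-1) + D(n-2)), D(0)=1, D(1)=0.
Building up: D(2)=1, D(3)=2, D(4)=9, D(5)=44, D(6)=265, D(7)=1854.
Total arrangements: 7! = 5040.
Probability = D(7)/7! = 103/280.

Final answer: D(7)/7! = 1854/5040 = 0.367857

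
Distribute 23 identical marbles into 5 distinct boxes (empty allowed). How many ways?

Stars and bars: C(n+k-1, k-1) = C(27,4).

Final answer: C(27,4) = 17550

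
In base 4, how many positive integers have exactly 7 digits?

These are the integers in [4^6, 4^7), so the count is 4^7 - 4^6 = 3 x 4^6.

Final answer: 12288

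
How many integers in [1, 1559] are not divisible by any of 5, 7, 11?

|div by 5|=311, |div by 7|=222, |div by 11|=141.
|div by 5&7|=44, |div by 5&11|=28, |div by 7&11|=20, |div by all|=4.
By inclusion-exclusion, divisible by at least one: 311+222+141-44-28-20+4 = 586.
Not divisible by any: 1559 - 586.

Final answer: 973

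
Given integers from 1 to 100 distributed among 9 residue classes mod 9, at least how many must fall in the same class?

By pigeonhole with 100 objects and 9 categories: ceiling(100/9).

Final answer: 12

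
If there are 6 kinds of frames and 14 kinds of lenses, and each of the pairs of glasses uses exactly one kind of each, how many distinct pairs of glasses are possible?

By the multiplication principle: 6 x 14.

Final answer: 84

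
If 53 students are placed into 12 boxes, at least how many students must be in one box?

By the pigeonhole principle: ceiling(53/12).

Final answer: 5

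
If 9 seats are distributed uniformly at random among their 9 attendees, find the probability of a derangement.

D(n) = (n-1)(D(n-1) + D(n-2)), D(0)=1, D(1)=0.
Building up: D(2)=1, D(3)=2, D(4)=9, D(5)=44, D(6)=265, D(7)=1854, D(8)=14833, D(9)=133496.
Total arrangements: 9! = 362880.
Probability = D(9)/9! = 16687/45360.

Final answer: D(9)/9! = 133496/362880 = 0.367879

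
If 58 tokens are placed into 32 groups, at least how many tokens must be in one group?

By the pigeonhole principle: ceiling(58/32).

Final answer: 2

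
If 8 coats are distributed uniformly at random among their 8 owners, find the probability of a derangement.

Derangements satisfy D(n) = (n-1)(D(n-1) + D(n-2)), starting from D(0)=1, D(1)=0.
Building up: D(2)=1, D(3)=2, D(4)=9, D(5)=44, D(6)=265, D(7)=1854, D(8)=14833.
Total arrangements: 8! = 40320.
Probability = D(8)/8! = 2119/5760.

Final answer: D(8)/8! = 14833/40320 = 0.367882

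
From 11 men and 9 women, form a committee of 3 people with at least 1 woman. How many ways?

Sum over valid woman counts:
C(9,1)C(11,2) = 495
C(9,2)C(11,1) = 396
C(9,3)C(11,0) = 84
Total: 495 + 396 + 84.

Final answer: 975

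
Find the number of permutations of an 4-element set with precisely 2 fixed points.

Choose which 2 elements are fixed: C(4,2) = 6.
Derange the remaining 2 using D(j) = (j-1)(D(j-1) + D(j-2)), D(0)=1, D(1)=0: D(2)=1.
Total: 6 x 1.

Final answer: C(4,2) D(2) = 6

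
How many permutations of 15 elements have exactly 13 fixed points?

Choose which 13 elements are fixed: C(15,13) = 105.
Derange the remaining 2 using D(j) = (j-1)(D(j-1) + D(j-2)), D(0)=1, D(1)=0: D(2)=1.
Total: 105 x 1.

Final answer: C(15,13) D(2) = 105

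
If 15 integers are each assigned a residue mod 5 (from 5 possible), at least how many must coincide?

There are 5 possible values for residue mod 5. With 15 integers and 5 categories, by pigeonhole: ceiling(15/5).

Final answer: 3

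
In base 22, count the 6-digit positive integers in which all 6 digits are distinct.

The leading digit has 21 choices (anything but zero); the next has 21 (anything but the first), then 20, and so on, one fewer each time.
Total: 21 x 21 x 20 x 19 x 18 x 17.

Final answer: 51279480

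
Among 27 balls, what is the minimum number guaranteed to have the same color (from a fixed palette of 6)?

There are 6 possible values for color (from a fixed palette of 6). With 27 balls and 6 categories, by pigeonhole: ceiling(27/6).

Final answer: 5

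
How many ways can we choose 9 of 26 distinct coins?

C(26,9) = 26!/(9! x 17!).

Final answer: \binom{26}{9} = 3124550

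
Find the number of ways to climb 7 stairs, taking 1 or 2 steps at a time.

Let f(n) be the number of climbs. Removing the last move (1 or 2 steps) gives f(n) = f(n-1) + f(n-2); base cases f(1)=1, f(2)=2.
Computing successive values: f(1)=1, f(2)=2, f(3)=3, f(4)=5, f(5)=8, f(6)=13, f(7)=21.

Final answer: 21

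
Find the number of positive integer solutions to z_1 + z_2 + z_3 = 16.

Substitute z'_i = z_i - 1 (so z'_i >= 0). Then sum z'_i = 16 - 3 = 13.
Stars and bars: C(13+3-1, 3-1) = C(15,2).

Final answer: C(15,2) = 105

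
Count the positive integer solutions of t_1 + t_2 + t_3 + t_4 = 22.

Substitute t'_i = t_i - 1 (so t'_i >= 0). Then sum t'_i = 22 - 4 = 18.
Stars and bars: C(18+4-1, 4-1) = C(21,3).

Final answer: C(21,3) = 1330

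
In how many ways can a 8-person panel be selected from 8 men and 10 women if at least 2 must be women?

Sum over valid woman counts:
C(10,2)C(8,6) = 1260
C(10,3)C(8,5) = 6720
C(10,4)C(8,4) = 14700
C(10,5)C(8,3) = 14112
C(10,6)C(8,2) = 5880
C(10,7)C(8,1) = 960
C(10,8)C(8,0) = 45
Total: 1260 + 6720 + 14700 + 14112 + 5880 + 960 + 45.

Final answer: 43677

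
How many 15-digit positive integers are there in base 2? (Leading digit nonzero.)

Leading digit: 1 options (nonzero). Other 14 digit(s): 2 options each.
Total: 1 x 2^14.

Final answer: 16384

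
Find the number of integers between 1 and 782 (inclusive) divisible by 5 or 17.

Multiples of 5: 156. Multiples of 17: 46. Of both (lcm=85): 9.
By inclusion-exclusion: 156 + 46 - 9.

Final answer: 193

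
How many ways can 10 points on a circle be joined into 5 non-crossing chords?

This is counted by the nth Catalan number C_n. Here n = 10/2 = 5.
C_n = C(2n,n) - C(2n,n+1), so C_{5} = C(10,5) - C(10,6) = 252 - 210.

Final answer: C_{5} = 42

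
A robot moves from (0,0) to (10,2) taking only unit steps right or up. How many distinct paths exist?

Each path has 10 right steps and 2 up steps in some order (12 steps total).
Choose which 2 of the 12 steps are up: C(12,2).

Final answer: C(12,2) = 66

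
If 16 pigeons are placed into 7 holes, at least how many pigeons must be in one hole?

By the pigeonhole principle: ceiling(16/7).

Final answer: 3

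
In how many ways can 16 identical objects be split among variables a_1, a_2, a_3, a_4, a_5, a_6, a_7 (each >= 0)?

Stars and bars with 16 stars and 6 bars:
C(16+7-1, 7-1) = C(22,6).

Final answer: C(22,6) = 74613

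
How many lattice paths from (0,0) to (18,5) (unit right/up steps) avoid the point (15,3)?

Total paths to (18,5): C(23,5) = 33649.
Paths through (15,3): C(18,3) x C(5,2) = 8160.
Avoiding (15,3): 33649 - 8160.

Final answer: 25489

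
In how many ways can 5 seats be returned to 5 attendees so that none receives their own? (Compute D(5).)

Derangements satisfy D(n) = (n-1)(D(n-1) + D(n-2)), starting from D(0)=1, D(1)=0.
D(2) = 1 x (0 + 1) = 1
D(3) = 2 x (1 + 0) = 2
D(4) = 3 x (2 + 1) = 9
D(5) = 4 x (D(4) + D(3)) = 4 x (9 + 2)

Final answer: D(5) = 44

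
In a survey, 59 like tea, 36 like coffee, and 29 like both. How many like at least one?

|A union B| = |A| + |B| - |A intersect B| = 59 + 36 - 29.

Final answer: 66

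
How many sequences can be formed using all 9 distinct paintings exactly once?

The number of ways to arrange 9 distinct objects is 9!.

Final answer: 9! = 362880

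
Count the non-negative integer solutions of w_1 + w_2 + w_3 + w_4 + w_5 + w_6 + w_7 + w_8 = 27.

Stars and bars with 27 stars and 7 bars:
C(27+8-1, 8-1) = C(34,7).

Final answer: C(34,7) = 5379616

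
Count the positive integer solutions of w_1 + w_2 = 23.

Substitute w'_i = w_i - 1 (so w'_i >= 0). Then sum w'_i = 23 - 2 = 21.
Stars and bars: C(21+2-1, 2-1) = C(22,1).

Final answer: C(22,1) = 22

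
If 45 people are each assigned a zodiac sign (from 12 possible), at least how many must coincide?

There are 12 possible values for zodiac sign. With 45 people and 12 categories, by pigeonhole: ceiling(45/12).

Final answer: 4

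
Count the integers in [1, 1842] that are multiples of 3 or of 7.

Multiples of 3: 614. Multiples of 7: 263. Of both (lcm=21): 87.
By inclusion-exclusion: 614 + 263 - 87.

Final answer: 790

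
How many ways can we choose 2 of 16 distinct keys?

C(16,2) = 16!/(2! x (16-2)!).

Final answer: C(16,2) = 120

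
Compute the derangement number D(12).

D(n) = (n-1)(D(n-1) + D(n-2)), D(0)=1, D(1)=0.
Building up: D(2)=1, D(3)=2, D(4)=9, D(5)=44, D(6)=265, D(7)=1854, D(8)=14833, D(9)=133496, D(10)=1334961, D(11)=14684570.
D(12) = 11 x (D(11) + D(10)) = 11 x (14684570 + 1334961).

Final answer: D(12) = 176214841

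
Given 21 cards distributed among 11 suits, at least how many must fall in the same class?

By pigeonhole with 21 objects and 11 categories: ceiling(21/11).

Final answer: 2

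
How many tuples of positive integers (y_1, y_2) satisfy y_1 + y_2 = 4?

Substitute y'_i = y_i - 1 (so y'_i >= 0). Then sum y'_i = 4 - 2 = 2.
Stars and bars: C(2+2-1, 2-1) = C(3,1).

Final answer: C(3,1) = 3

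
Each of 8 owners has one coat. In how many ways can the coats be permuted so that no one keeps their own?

Derangements satisfy D(n) = (n-1)(D(n-1) + D(n-2)), starting from D(0)=1, D(1)=0.
D(2) = 1 x (0 + 1) = 1
D(3) = 2 x (1 + 0) = 2
D(4) = 3 x (2 + 1) = 9
D(5) = 4 x (9 + 2) = 44
D(6) = 5 x (44 + 9) = 265
D(7) = 6 x (265 + 44) = 1854
D(8) = 7 x (D(7) + D(6)) = 7 x (1854 + 265)

Final answer: D(8) = 14833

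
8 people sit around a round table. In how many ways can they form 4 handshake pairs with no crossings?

This is counted by the nth Catalan number C_n. Here n = 8/2 = 4.
C_n = C(2n,n) - C(2n,n+1), so C_{4} = C(8,4) - C(8,5) = 70 - 56.

Final answer: C_{4} = 14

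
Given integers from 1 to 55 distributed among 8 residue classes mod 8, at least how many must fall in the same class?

By pigeonhole with 55 objects and 8 categories: ceiling(55/8).

Final answer: 7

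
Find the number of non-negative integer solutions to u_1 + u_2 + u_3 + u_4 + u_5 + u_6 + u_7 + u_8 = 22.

Stars and bars with 22 stars and 7 bars:
C(22+8-1, 8-1) = C(29,7).

Final answer: C(29,7) = 1560780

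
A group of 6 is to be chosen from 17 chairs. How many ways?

C(17,6) = 17!/(6! x (17-6)!).

Final answer: C(17,6) = 12376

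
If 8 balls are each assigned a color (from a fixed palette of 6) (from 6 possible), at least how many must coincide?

There are 6 possible values for color (from a fixed palette of 6). With 8 balls and 6 categories, by pigeonhole: ceiling(8/6).

Final answer: 2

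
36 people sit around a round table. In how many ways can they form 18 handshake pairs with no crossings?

The structures are counted by the Catalan number C_n. Here n = 36/2 = 18.
C_n = (2n)!/(n!(n+1)!), so C_{18} = 36!/(18! x 19!) = C(36,18)/19 = 9075135300/19.

Final answer: C_{18} = 477638700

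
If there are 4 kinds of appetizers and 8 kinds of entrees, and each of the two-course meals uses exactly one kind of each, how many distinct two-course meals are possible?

By the multiplication principle: 4 x 8.

Final answer: 32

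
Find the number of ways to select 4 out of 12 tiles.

C(12,4) = 12!/(4! x (12-4)!).

Final answer: C(12,4) = 495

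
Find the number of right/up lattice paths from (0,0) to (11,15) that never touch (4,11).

Total paths to (11,15): C(26,15) = 7726160.
Paths through (4,11): C(15,11) x C(11,4) = 450450.
Avoiding (4,11): 7726160 - 450450.

Final answer: 7275710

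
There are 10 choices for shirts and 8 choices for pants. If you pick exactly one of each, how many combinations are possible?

By the multiplication principle: 10 x 8.

Final answer: 80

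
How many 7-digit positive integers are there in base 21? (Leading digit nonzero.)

Leading digit: 20 options (nonzero). Other 6 digit(s): 21 options each.
Total: 20 x 21^6.

Final answer: 1715322420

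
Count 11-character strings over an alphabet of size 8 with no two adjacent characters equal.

Let g(n) count such strings. g(1) = 8, and each valid string of length n-1 extends in 7 ways (any symbol but the last), so g(n) = 7 g(n-1).
Total: g(11) = 8 x 7^10.

Final answer: 8 x 7^{10} = 2259801992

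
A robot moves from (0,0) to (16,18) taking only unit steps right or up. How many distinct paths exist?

Each path has 16 right steps and 18 up steps in some order (34 steps total).
Choose which 18 of the 34 steps are up: C(34,18).

Final answer: C(34,18) = 2203961430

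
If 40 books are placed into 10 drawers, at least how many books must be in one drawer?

By the pigeonhole principle: ceiling(40/10).

Final answer: 4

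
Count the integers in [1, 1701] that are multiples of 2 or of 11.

Multiples of 2: 850. Multiples of 11: 154. Of both (lcm=22): 77.
By inclusion-exclusion: 850 + 154 - 77.

Final answer: 927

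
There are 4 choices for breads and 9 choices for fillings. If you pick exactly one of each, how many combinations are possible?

By the multiplication principle: 4 x 9.

Final answer: 36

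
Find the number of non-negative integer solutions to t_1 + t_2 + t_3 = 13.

Stars and bars with 13 stars and 2 bars:
C(13+3-1, 3-1) = C(15,2).

Final answer: C(15,2) = 105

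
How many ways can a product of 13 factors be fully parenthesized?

The structures are counted by the Catalan number C_n. Here n = 13 - 1 = 12.
Using C_0 = 1 and C_(k+1) = C_k x 2(2k+1)/(k+2), build up term by term: C_1=1, C_2=2, C_3=5, C_4=14, C_5=42, C_6=132, C_7=429, C_8=1430, C_9=4862, C_10=16796, C_11=58786, C_12=208012.

Final answer: C_{12} = 208012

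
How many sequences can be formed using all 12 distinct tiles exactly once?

The number of ways to arrange 12 distinct objects is 12!.

Final answer: 12! = 479001600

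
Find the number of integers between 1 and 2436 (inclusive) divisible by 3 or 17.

Multiples of 3: 812. Multiples of 17: 143. Of both (lcm=51): 47.
By inclusion-exclusion: 812 + 143 - 47.

Final answer: 908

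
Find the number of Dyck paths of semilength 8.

Total monotonic paths to (8,8): C(16,8) = 12870.
Reflecting each bad path at its first crossing gives a bijection with paths to (7,9): C(16,9) = 11440.
Valid Dyck paths: 12870 - 11440.
(This is the Catalan number C_{8}.)

Final answer: C_{8} = 1430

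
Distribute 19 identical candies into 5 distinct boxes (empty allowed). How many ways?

Stars and bars: C(n+k-1, k-1) = C(23,4).

Final answer: C(23,4) = 8855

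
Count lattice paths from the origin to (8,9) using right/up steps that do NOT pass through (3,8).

Total paths to (8,9): C(17,9) = 24310.
Paths through (3,8): C(11,8) x C(6,1) = 990.
Avoiding (3,8): 24310 - 990.

Final answer: 23320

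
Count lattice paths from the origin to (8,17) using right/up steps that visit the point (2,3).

Paths (0,0)->(2,3): C(5,3) = 10.
Paths (2,3)->(8,17): C(20,14) = 38760.
By multiplication principle: 10 x 38760.

Final answer: 387600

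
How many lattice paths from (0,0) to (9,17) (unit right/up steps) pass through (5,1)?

Paths (0,0)->(5,1): C(6,1) = 6.
Paths (5,1)->(9,17): C(20,16) = 4845.
By multiplication principle: 6 x 4845.

Final answer: 29070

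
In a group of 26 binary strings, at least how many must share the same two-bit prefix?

There are 4 possible values for two-bit prefix. With 26 binary strings and 4 categories, by pigeonhole: ceiling(26/4).

Final answer: 7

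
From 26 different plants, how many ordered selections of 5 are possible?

P(26,5) = 26!/(26-5)! = 26!/21!.

Final answer: P(26,5) = 7893600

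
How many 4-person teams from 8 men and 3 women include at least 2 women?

Sum over valid woman counts:
C(3,2)C(8,2) = 84
C(3,3)C(8,1) = 8
Total: 84 + 8.

Final answer: 92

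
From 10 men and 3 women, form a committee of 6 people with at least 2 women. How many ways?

Sum over valid woman counts:
C(3,2)C(10,4) = 630
C(3,3)C(10,3) = 120
Total: 630 + 120.

Final answer: 750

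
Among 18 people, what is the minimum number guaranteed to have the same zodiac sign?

There are 12 possible values for zodiac sign. With 18 people and 12 categories, by pigeonhole: ceiling(18/12).

Final answer: 2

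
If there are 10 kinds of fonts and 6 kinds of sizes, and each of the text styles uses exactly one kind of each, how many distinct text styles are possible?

By the multiplication principle: 10 x 6.

Final answer: 60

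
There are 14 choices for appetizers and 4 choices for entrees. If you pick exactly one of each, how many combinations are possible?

By the multiplication principle: 14 x 4.

Final answer: 56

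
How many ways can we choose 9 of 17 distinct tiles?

C(17,9) = 17!/(9! x 8!).

Final answer: \binom{17}{9} = 24310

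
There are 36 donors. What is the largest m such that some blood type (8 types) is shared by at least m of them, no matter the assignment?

There are 8 possible values for blood type (8 types). With 36 donors and 8 categories, by pigeonhole: ceiling(36/8).

Final answer: 5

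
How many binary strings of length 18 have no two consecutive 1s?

Classify by the final bit: ...0 gives a(n-1) strings, ...01 gives a(n-2) strings. Thus a(n) = a(n-1) + a(n-2) with a(1)=2, a(2)=3.
Building up term by term: a(1)=2, a(2)=3, a(3)=5, a(4)=8, a(5)=13, a(6)=21, a(7)=34, a(8)=55, a(9)=89, a(10)=144, a(11)=233, a(12)=377, a(13)=610, a(14)=987, a(15)=1597, a(16)=2584, a(17)=4181, a(18)=6765.

Final answer: 6765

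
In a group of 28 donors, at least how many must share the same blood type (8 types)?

There are 8 possible values for blood type (8 types). With 28 donors and 8 categories, by pigeonhole: ceiling(28/8).

Final answer: 4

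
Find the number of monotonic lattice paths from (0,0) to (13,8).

Each path has 13 right steps and 8 up steps in some order (21 steps total).
Choose which 8 of the 21 steps are up: C(21,8).

Final answer: C(21,8) = 203490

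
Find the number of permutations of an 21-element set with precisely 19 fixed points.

Choose which 19 elements are fixed: C(21,19) = 210.
Derange the remaining 2 using D(j) = (j-1)(D(j-1) + D(j-2)), D(0)=1, D(1)=0: D(2)=1.
Total: 210 x 1.

Final answer: C(21,19) D(2) = 210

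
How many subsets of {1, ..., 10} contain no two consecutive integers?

Let a(n) count such subsets of {1, ..., n}. Either n is excluded (a(n-1) ways) or n is included, forcing n-1 out (a(n-2) ways), so a(n) = a(n-1) + a(n-2) with a(1)=2, a(2)=3.
Iterating the recurrence: a(1)=2, a(2)=3, a(3)=5, a(4)=8, a(5)=13, a(6)=21, a(7)=34, a(8)=55, a(9)=89, a(10)=144.

Final answer: 144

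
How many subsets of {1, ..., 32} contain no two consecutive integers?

Let a(n) count such subsets of {1, ..., n}. Either n is excluded (a(n-1) ways) or n is included, forcing n-1 out (a(n-2) ways), so a(n) = a(n-1) + a(n-2) with a(1)=2, a(2)=3.
Iterating the recurrence: a(1)=2, a(2)=3, a(3)=5, a(4)=8, a(5)=13, a(6)=21, a(7)=34, a(8)=55, a(9)=89, a(10)=144, a(11)=233, a(12)=377, a(13)=610, a(14)=987, a(15)=1597, a(16)=2584, a(17)=4181, a(18)=6765, a(19)=10946, a(20)=17711, a(21)=28657, a(22)=46368, a(23)=75025, a(24)=121393, a(25)=196418, a(26)=317811, a(27)=514229, a(28)=832040, a(29)=1346269, a(30)=2178309, a(31)=3524578, a(32)=5702887.

Final answer: 5702887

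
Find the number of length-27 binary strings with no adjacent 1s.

Let a(n) count valid strings. If the last bit is 0 the prefix is any valid string of length n-1; if it is 1 the string must end in 01 with a valid prefix of length n-2. So a(n) = a(n-1) + a(n-2), a(1)=2, a(2)=3.
Iterating the recurrence: a(1)=2, a(2)=3, a(3)=5, a(4)=8, a(5)=13, a(6)=21, a(7)=34, a(8)=55, a(9)=89, a(10)=144, a(11)=233, a(12)=377, a(13)=610, a(14)=987, a(15)=1597, a(16)=2584, a(17)=4181, a(18)=6765, a(19)=10946, a(20)=17711, a(21)=28657, a(22)=46368, a(23)=75025, a(24)=121393, a(25)=196418, a(26)=317811, a(27)=514229.

Final answer: 514229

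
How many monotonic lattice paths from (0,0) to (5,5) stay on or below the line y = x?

Total monotonic paths to (5,5): C(10,5) = 252.
Reflecting each bad path at its first crossing gives a bijection with paths to (4,6): C(10,6) = 210.
Valid Dyck paths: 252 - 210.
(Check: C(10,5) - C(10,6) = C(10,5)/6, the Catalan number C_{5}.)

Final answer: C_{5} = 42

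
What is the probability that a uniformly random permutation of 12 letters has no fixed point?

D(n) = (n-1)(D(n-1) + D(n-2)), D(0)=1, D(1)=0.
Building up: D(2)=1, D(3)=2, D(4)=9, D(5)=44, D(6)=265, D(7)=1854, D(8)=14833, D(9)=133496, D(10)=1334961, D(11)=14684570, D(12)=176214841.
Total arrangements: 12! = 479001600.
Probability = D(12)/12! = 16019531/43545600.

Final answer: D(12)/12! = 176214841/479001600 = 0.367879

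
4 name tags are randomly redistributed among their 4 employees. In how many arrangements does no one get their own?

Use the recurrence D(n) = (n-1)(D(n-1) + D(n-2)) with D(0)=1, D(1)=0.
D(2) = 1 x (0 + 1) = 1
D(3) = 2 x (1 + 0) = 2
D(4) = 3 x (D(3) + D(2)) = 3 x (2 + 1)

Final answer: D(4) = 9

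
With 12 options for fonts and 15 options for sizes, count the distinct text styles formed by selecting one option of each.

By the multiplication principle: 12 x 15.

Final answer: 180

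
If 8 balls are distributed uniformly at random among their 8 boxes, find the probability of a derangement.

D(n) = (n-1)(D(n-1) + D(n-2)), D(0)=1, D(1)=0.
Building up: D(2)=1, D(3)=2, D(4)=9, D(5)=44, D(6)=265, D(7)=1854, D(8)=14833.
Total arrangements: 8! = 40320.
Probability = D(8)/8! = 2119/5760.

Final answer: D(8)/8! = 14833/40320 = 0.367882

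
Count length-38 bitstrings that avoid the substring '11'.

A valid string ends in 0 (append to any length-(n-1) valid string) or in 01 (append to any length-(n-2) valid string), so a(n) = a(n-1) + a(n-2) with a(1)=2, a(2)=3.
Building up term by term: a(1)=2, a(2)=3, a(3)=5, a(4)=8, a(5)=13, a(6)=21, a(7)=34, a(8)=55, a(9)=89, a(10)=144, a(11)=233, a(12)=377, a(13)=610, a(14)=987, a(15)=1597, a(16)=2584, a(17)=4181, a(18)=6765, a(19)=10946, a(20)=17711, a(21)=28657, a(22)=46368, a(23)=75025, a(24)=121393, a(25)=196418, a(26)=317811, a(27)=514229, a(28)=832040, a(29)=1346269, a(30)=2178309, a(31)=3524578, a(32)=5702887, a(33)=9227465, a(34)=14930352, a(35)=24157817, a(36)=39088169, a(37)=63245986, a(38)=102334155.

Final answer: 102334155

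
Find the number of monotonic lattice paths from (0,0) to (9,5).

Each path has 9 right steps and 5 up steps in some order (14 steps total).
Choose which 5 of the 14 steps are up: C(14,5).

Final answer: C(14,5) = 2002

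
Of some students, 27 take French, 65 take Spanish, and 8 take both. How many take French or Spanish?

|A union B| = |A| + |B| - |A intersect B| = 27 + 65 - 8.

Final answer: 84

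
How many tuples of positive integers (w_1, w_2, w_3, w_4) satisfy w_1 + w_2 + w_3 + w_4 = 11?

Substitute w'_i = w_i - 1 (so w'_i >= 0). Then sum w'_i = 11 - 4 = 7.
Stars and bars: C(7+4-1, 4-1) = C(10,3).

Final answer: C(10,3) = 120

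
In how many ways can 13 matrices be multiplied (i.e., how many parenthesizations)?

The structures are counted by the Catalan number C_n. Here n = 13 - 1 = 12.
C_n = C(2n,n)/(n+1), so C_{12} = C(24,12)/13 = 2704156/13.

Final answer: C_{12} = 208012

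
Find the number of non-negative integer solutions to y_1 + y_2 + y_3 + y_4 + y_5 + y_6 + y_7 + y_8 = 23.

Stars and bars with 23 stars and 7 bars:
C(23+8-1, 8-1) = C(30,7).

Final answer: C(30,7) = 2035800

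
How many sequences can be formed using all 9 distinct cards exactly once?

The number of ways to arrange 9 distinct objects is 9!.

Final answer: 9! = 362880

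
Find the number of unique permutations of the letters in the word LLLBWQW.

Letters (B:1, L:3, Q:1, W:2). Total letters: 7.
Permutations = 7!/(3! x 2!).

Final answer: 420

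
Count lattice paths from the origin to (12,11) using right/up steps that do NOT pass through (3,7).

Total paths to (12,11): C(23,11) = 1352078.
Paths through (3,7): C(10,7) x C(13,4) = 85800.
Avoiding (3,7): 1352078 - 85800.

Final answer: 1266278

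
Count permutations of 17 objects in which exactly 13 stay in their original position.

Choose which 13 elements are fixed: C(17,13) = 2380.
Derange the remaining 4 using D(j) = (j-1)(D(j-1) + D(j-2)), D(0)=1, D(1)=0: D(2)=1, D(3)=2, D(4)=9.
Total: 2380 x 9.

Final answer: C(17,13) D(4) = 21420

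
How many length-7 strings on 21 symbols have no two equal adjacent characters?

First character: 21 choices. Each subsequent: 20 choices (must differ from the previous one).
Total: 21 x 20^6.

Final answer: 21 x 20^{6} = 1344000000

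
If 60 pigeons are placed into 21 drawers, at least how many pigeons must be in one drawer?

By the pigeonhole principle: ceiling(60/21).

Final answer: 3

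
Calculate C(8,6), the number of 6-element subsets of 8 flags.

C(8,6) = 8!/(6! x 2!).

Final answer: \binom{8}{6} = 28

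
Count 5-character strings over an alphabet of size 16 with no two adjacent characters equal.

First character: 16 choices. Each subsequent: 15 choices (must differ from the previous one).
Total: 16 x 15^4.

Final answer: 16 x 15^{4} = 810000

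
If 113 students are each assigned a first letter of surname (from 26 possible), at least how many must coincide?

There are 26 possible values for first letter of surname. With 113 students and 26 categories, by pigeonhole: ceiling(113/26).

Final answer: 5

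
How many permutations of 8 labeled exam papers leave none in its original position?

Use the recurrence D(n) = (n-1)(D(n-1) + D(n-2)) with D(0)=1, D(1)=0.
D(2) = 1 x (0 + 1) = 1
D(3) = 2 x (1 + 0) = 2
D(4) = 3 x (2 + 1) = 9
D(5) = 4 x (9 + 2) = 44
D(6) = 5 x (44 + 9) = 265
D(7) = 6 x (265 + 44) = 1854
D(8) = 7 x (D(7) + D(6)) = 7 x (1854 + 265)

Final answer: D(8) = 14833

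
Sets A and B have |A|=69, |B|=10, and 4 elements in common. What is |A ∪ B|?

|A union B| = |A| + |B| - |A intersect B| = 69 + 10 - 4.

Final answer: 75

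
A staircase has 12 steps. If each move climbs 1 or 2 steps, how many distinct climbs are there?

Condition on the final move: it is a 1-step (f(n-1) ways to get there) or a 2-step (f(n-2) ways), so f(n) = f(n-1) + f(n-2), with f(1)=1, f(2)=2.
Building up term by term: f(1)=1, f(2)=2, f(3)=3, f(4)=5, f(5)=8, f(6)=13, f(7)=21, f(8)=34, f(9)=55, f(10)=89, f(11)=144, f(12)=233.

Final answer: 233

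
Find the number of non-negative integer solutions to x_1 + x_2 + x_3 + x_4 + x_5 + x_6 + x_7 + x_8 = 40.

Stars and bars with 40 stars and 7 bars:
C(40+8-1, 8-1) = C(47,7).

Final answer: C(47,7) = 62891499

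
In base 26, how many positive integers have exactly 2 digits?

These are the integers in [26^1, 26^2), so the count is 26^2 - 26^1 = 25 x 26^1.

Final answer: 650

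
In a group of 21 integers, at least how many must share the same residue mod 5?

There are 5 possible values for residue mod 5. With 21 integers and 5 categories, by pigeonhole: ceiling(21/5).

Final answer: 5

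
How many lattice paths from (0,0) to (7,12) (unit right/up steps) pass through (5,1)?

Paths (0,0)->(5,1): C(6,1) = 6.
Paths (5,1)->(7,12): C(13,11) = 78.
By multiplication principle: 6 x 78.

Final answer: 468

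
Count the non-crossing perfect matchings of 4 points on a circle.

This is counted by the nth Catalan number C_n. Here n = 4/2 = 2.
C_n = C(2n,n) - C(2n,n+1), so C_{2} = C(4,2) - C(4,3) = 6 - 4.

Final answer: C_{2} = 2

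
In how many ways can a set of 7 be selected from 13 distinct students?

C(13,7) = 13!/(7! x 6!).

Final answer: \binom{13}{7} = 1716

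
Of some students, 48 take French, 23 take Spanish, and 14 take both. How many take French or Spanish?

|A union B| = |A| + |B| - |A intersect B| = 48 + 23 - 14.

Final answer: 57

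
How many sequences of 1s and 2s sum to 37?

Let f(n) be the number of climbs. Removing the last move (1 or 2 steps) gives f(n) = f(n-1) + f(n-2); base cases f(1)=1, f(2)=2.
Building up term by term: f(1)=1, f(2)=2, f(3)=3, f(4)=5, f(5)=8, f(6)=13, f(7)=21, f(8)=34, f(9)=55, f(10)=89, f(11)=144, f(12)=233, f(13)=377, f(14)=610, f(15)=987, f(16)=1597, f(17)=2584, f(18)=4181, f(19)=6765, f(20)=10946, f(21)=17711, f(22)=28657, f(23)=46368, f(24)=75025, f(25)=121393, f(26)=196418, f(27)=317811, f(28)=514229, f(29)=832040, f(30)=1346269, f(31)=2178309, f(32)=3524578, f(33)=5702887, f(34)=9227465, f(35)=14930352, f(36)=24157817, f(37)=39088169.

Final answer: 39088169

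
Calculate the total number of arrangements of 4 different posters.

The number of ways to arrange 4 distinct objects is 4!.

Final answer: 4! = 24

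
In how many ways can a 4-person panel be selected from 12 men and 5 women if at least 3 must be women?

Sum over valid woman counts:
C(5,3)C(12,1) = 120
C(5,4)C(12,0) = 5
Total: 120 + 5.

Final answer: 125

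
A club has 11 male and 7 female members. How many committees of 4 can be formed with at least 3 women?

Sum over valid woman counts:
C(7,3)C(11,1) = 385
C(7,4)C(11,0) = 35
Total: 385 + 35.

Final answer: 420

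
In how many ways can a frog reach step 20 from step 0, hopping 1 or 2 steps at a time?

Let f(n) be the number of climbs. Removing the last move (1 or 2 steps) gives f(n) = f(n-1) + f(n-2); base cases f(1)=1, f(2)=2.
Computing successive values: f(1)=1, f(2)=2, f(3)=3, f(4)=5, f(5)=8, f(6)=13, f(7)=21, f(8)=34, f(9)=55, f(10)=89, f(11)=144, f(12)=233, f(13)=377, f(14)=610, f(15)=987, f(16)=1597, f(17)=2584, f(18)=4181, f(19)=6765, f(20)=10946.

Final answer: 10946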